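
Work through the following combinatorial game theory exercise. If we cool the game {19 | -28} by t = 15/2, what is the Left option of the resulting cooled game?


Original game: {19 | -28} (a switch {a | b} with a > b).
Cooling by t (for t below the temperature (a - b)/2 = 47/2) taxes each move by t: {a | b} cooled by t is {a - t | b + t}.
Cooling amount: t = 15/2
Cooled Left option: 19 - 15/2 = 23/2
Cooled Right option: -28 + 15/2 = -41/2
Cooled game: {23/2 | -41/2}
Left option = 23/2

23/2


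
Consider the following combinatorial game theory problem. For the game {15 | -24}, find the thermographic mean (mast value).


Game = {15 | -24}, a switch {a | b} with numbers a > b.
Its thermograph has left wall a - t and right wall b + t, which meet at t = (a - b)/2, where both equal (a + b)/2. So the mast (mean value) is at (a + b)/2.
Mean = (15 + (-24))/2 = -9/2 = -9/2

-9/2


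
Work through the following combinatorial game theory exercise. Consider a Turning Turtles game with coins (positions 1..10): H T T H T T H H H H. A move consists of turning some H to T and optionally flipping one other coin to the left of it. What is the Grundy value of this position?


Coins: H T T H T T H H H H
Key fact: a single head at position k behaves exactly like a Nim heap of size k (turning it to T and optionally flipping a coin at j < k corresponds to moving the heap from k to j, or to 0), and heads combine as a disjunctive sum (two heads at the same place would cancel, matching j XOR j = 0). So the Nim-value is the XOR of the 1-indexed positions of the heads.
Face-up positions (1-indexed): [1, 4, 7, 8, 9, 10]
XOR 0 with 1: 0 XOR 1 = 1
XOR 1 with 4: 1 XOR 4 = 5
XOR 5 with 7: 5 XOR 7 = 2
XOR 2 with 8: 2 XOR 8 = 10
XOR 10 with 9: 10 XOR 9 = 3
XOR 3 with 10: 3 XOR 10 = 9
Nim-value = 9

9


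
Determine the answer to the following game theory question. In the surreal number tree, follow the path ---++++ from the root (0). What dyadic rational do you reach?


Sign expansion: ---++++
Rule: track bounds (lo, hi), initially (-inf, +inf). On '+', the current value becomes lo and we move to the simplest number in (value, hi): value + 1 if hi = +inf, otherwise the midpoint (value + hi)/2. On '-', the current value becomes hi and we move to value - 1 if lo = -inf, otherwise the midpoint (lo + value)/2.
Start at 0.
Step 1: sign = -, move left. Bounds: (-inf, 0). Value = -1
Step 2: sign = -, move left. Bounds: (-inf, -1). Value = -2
Step 3: sign = -, move left. Bounds: (-inf, -2). Value = -3
Step 4: sign = +, move right. Bounds: (-3, -2). Value = -5/2
Step 5: sign = +, move right. Bounds: (-5/2, -2). Value = -9/4
Step 6: sign = +, move right. Bounds: (-9/4, -2). Value = -17/8
Step 7: sign = +, move right. Bounds: (-17/8, -2). Value = -33/16
The surreal number with sign expansion ---++++ is -33/16.

-33/16


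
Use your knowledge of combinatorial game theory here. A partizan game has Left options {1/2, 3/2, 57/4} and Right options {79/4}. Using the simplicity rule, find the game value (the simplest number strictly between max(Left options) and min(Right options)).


Left options: {1/2, 3/2, 57/4}, max = 57/4
Right options: {79/4}, min = 79/4
All options are numbers and max(Left) < min(Right), so by the simplicity theorem the value is the simplest (earliest-born) number strictly between 57/4 and 79/4.
Integers 15 through 19 all lie strictly between 57/4 and 79/4.
Among integers, the simplest (lowest birthday = smallest |n|; 0 is born on day 0, +-n on day n) is 15.
No non-integer in the interval can be simpler: if x is a non-integer in the interval, then floor(x) or ceil(x) also lies in the interval (the interval contains an integer), and both are proper prefixes of x's sign expansion, i.e. born earlier. So the game value is 15.
Game value = 15

15


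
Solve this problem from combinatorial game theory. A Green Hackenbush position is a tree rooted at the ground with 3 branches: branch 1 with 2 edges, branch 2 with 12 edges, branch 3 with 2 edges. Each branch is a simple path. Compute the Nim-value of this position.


The tree has 3 branches from the ground vertex.
In Green Hackenbush, the Nim-value of a simple path of length k is k.
Branch 1: length 2, Nim-value = 2
Branch 2: length 12, Nim-value = 12
Branch 3: length 2, Nim-value = 2
Total Nim-value = XOR of all branch values:
0 XOR 2 = 2
2 XOR 12 = 14
14 XOR 2 = 12
Nim-value of the tree = 12

12


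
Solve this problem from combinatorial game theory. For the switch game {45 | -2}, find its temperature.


The game is {45 | -2}, a switch {a | b} with numbers a > b.
Cooling {a | b} by t gives {a - t | b + t}, which stops being hot when a - t = b + t, i.e. at t = (a - b)/2. So the temperature of a switch is (a - b)/2.
Temperature = (Left option - Right option) / 2
= (45 - (-2)) / 2
= 47 / 2
= 47/2

47/2


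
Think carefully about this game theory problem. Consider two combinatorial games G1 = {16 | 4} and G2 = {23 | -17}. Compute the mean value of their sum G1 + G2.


G1 = {16 | 4}, G2 = {23 | -17}
Each is a switch {a | b} with numbers a > b; its mean value is (a + b)/2, and mean value is additive over game sums: m(G1 + G2) = m(G1) + m(G2).
Mean of G1 = (16 + (4))/2 = 20/2 = 10
Mean of G2 = (23 + (-17))/2 = 6/2 = 3
Mean of G1 + G2 = 10 + 3 = 13

13


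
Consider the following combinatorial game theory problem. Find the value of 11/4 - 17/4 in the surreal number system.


x = 11/4, y = 17/4
Converting to common denominator: 4
x = 11/4, y = 17/4
x - y = 11/4 - 17/4 = -3/2

-3/2


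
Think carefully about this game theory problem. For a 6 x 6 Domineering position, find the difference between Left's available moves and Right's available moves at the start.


Board is 6 x 6 (rows x cols).
Left (vertical) placements: (rows-1) * cols = 5 * 6 = 30
Right (horizontal) placements: rows * (cols-1) = 6 * 5 = 30
Advantage = Left - Right = 30 - 30 = 0

0


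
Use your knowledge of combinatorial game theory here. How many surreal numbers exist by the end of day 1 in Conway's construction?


Day 0: {|} = 0 is born. Count = 1.
Day n: the number of surreal numbers born by day n is 2^(n+1) - 1.
By day 0: 2^1 - 1 = 1
By day 1: 2^2 - 1 = 3
By day 1: 3 surreal numbers.

3


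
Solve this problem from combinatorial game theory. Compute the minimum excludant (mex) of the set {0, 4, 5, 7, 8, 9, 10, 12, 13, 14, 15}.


Set = {0, 4, 5, 7, 8, 9, 10, 12, 13, 14, 15}
0 is in the set.
1 is NOT in the set. This is the mex.
mex = 1

1


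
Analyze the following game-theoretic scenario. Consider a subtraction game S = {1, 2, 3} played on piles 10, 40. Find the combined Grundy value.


Subtraction set: {1, 2, 3}
For this subtraction set, G(n) = n mod 4 (period = max + 1 = 4).
Pile 1 (size 10): G(10) = 10 mod 4 = 2
Pile 2 (size 40): G(40) = 40 mod 4 = 0
Total Grundy value = XOR of all: 2 XOR 0 = 2

2


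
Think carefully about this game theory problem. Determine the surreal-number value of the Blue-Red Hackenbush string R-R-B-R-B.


Edges (from ground): R-R-B-R-B
By Berlekamp's sign-expansion rule, a Blue-Red Hackenbush stalk has the value of the surreal number whose sign sequence is the edge sequence with B -> + and R -> -.
Sign sequence: --+-+
Trace the sign expansion in the surreal number tree, starting from 0:
Edge 1: R (sign -) -> bounds (-inf, 0), value = -1
Edge 2: R (sign -) -> bounds (-inf, -1), value = -2
Edge 3: B (sign +) -> bounds (-2, -1), value = -3/2
Edge 4: R (sign -) -> bounds (-2, -3/2), value = -7/4
Edge 5: B (sign +) -> bounds (-7/4, -3/2), value = -13/8
Game value = -13/8

-13/8


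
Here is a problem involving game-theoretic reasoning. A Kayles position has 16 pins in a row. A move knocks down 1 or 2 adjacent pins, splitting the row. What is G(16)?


Kayles: a move removes 1 or 2 adjacent pins from a contiguous row.
Removing pins from a row of k leaves two independent rows (a, b) with a + b = k - 1 (one pin) or a + b = k - 2 (two pins); an end removal gives a = 0.
By Sprague-Grundy, G(k) = mex{ G(a) XOR G(b) } over all these splits. G(0) = 0.
G(1): splits (0,0):0^0=0 -> mex({0}) = 1
G(2): splits (0,1):0^1=1 (0,0):0^0=0 -> mex({0, 1}) = 2
G(3): splits (0,2):0^2=2 (1,1):1^1=0 (0,1):0^1=1 -> mex({0, 1, 2}) = 3
G(4): splits (0,3):0^3=3 (1,2):1^2=3 (0,2):0^2=2 (1,1):1^1=0 -> mex({0, 2, 3}) = 1
G(5): splits (0,4):0^1=1 (1,3):1^3=2 (2,2):2^2=0 (0,3):0^3=3 (1,2):1^2=3 -> mex({0, 1, 2, 3}) = 4
G(6) = mex({0, 1, 2, 4}) = 3
G(7) = mex({0, 1, 3, 4, 5}) = 2
G(8) = mex({0, 2, 3, 5, 6}) = 1
G(9) = mex({0, 1, 2, 3, 6, 7}) = 4
G(10) = mex({0, 1, 3, 4, 5, 7}) = 2
G(11) = mex({0, 1, 2, 3, 4, 5}) = 6
G(12) = mex({0, 1, 2, 3, 5, 6, 7}) = 4
G(13) = mex({0, 2, 3, 4, 6, 7}) = 1
G(14) = mex({0, 1, 4, 5, 6, 7}) = 2
G(15) = mex({0, 1, 2, 3, 4, 5, 6}) = 7
G(16) = mex({0, 2, 3, 5, 6, 7}) = 1
Therefore G(16) = 1.

1


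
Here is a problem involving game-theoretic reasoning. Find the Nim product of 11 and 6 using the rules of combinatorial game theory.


Nim multiplication is bilinear over XOR: (u XOR v) * w = (u*w) XOR (v*w).
So we split each operand into its bit components and XOR the pairwise Nim products.
11 = 1 + 2 + 8 (as XOR of powers of 2).
6 = 2 + 4 (as XOR of powers of 2).
Using the standard Nim-product table on single bits:
  2*2 = 3,   2*4 = 8,   2*8 = 12,
  4*4 = 6,   4*8 = 11,  8*8 = 13,
and  1*x = x (identity), k*l = l*k (commutative).
Pairwise Nim products:
  1 * 2 = 2
  1 * 4 = 4
  2 * 2 = 3
  2 * 4 = 8
  8 * 2 = 12
  8 * 4 = 11
XOR them: 2 XOR 4 XOR 3 XOR 8 XOR 12 XOR 11 = 10.
Result: 11 * 6 = 10 (in Nim).

10


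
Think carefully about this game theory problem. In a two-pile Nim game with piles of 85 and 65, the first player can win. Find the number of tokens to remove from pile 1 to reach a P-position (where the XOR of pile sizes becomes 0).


Piles: 85 and 65
Current XOR: 85 XOR 65 = 20 (non-zero, so this is an N-position).
To make the XOR zero, we need to find a move that balances the piles.
For pile 1 (size 85): target = 85 XOR 20 = 65
We reduce pile 1 from 85 to 65.
Tokens removed: 85 - 65 = 20
Verification: 65 XOR 65 = 0

20


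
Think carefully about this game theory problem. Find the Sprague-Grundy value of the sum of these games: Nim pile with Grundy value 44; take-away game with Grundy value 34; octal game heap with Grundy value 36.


By the Sprague-Grundy theorem, the Grundy value of a sum of games is the XOR of individual Grundy values.
Nim pile: Grundy value = 44. Running XOR: 0 XOR 44 = 44
take-away game: Grundy value = 34. Running XOR: 44 XOR 34 = 14
octal game heap: Grundy value = 36. Running XOR: 14 XOR 36 = 42
The combined Grundy value is 42.

42


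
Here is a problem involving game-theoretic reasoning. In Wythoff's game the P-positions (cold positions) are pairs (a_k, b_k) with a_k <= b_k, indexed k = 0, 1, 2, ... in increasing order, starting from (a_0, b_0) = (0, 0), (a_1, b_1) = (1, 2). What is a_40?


By Wythoff's theorem, a_k = floor(k * phi) and b_k = floor(k * phi^2) = a_k + k, where phi = (1 + sqrt(5))/2 is the golden ratio.
phi = (1 + sqrt(5))/2 = 1.618034
k = 40
k * phi = 40 * 1.618034 = 64.721360
a_40 = floor(k * phi) = 64

64


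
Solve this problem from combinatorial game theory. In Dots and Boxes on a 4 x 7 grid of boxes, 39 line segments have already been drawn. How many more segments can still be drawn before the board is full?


Grid: 4 x 7 boxes, i.e. 5 rows and 8 columns of dots.
Horizontal edges: (rows + 1) * cols = 5 * 7 = 35
Vertical edges: rows * (cols + 1) = 4 * 8 = 32
Total edges: 35 + 32 = 67
Edges drawn: 39
Remaining: 67 - 39 = 28

28


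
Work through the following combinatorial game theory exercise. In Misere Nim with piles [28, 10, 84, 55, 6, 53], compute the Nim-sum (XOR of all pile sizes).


We need the XOR (exclusive or) of all pile sizes.
After XOR-ing pile 1 (size 28): 0 XOR 28 = 28
After XOR-ing pile 2 (size 10): 28 XOR 10 = 22
After XOR-ing pile 3 (size 84): 22 XOR 84 = 66
After XOR-ing pile 4 (size 55): 66 XOR 55 = 117
After XOR-ing pile 5 (size 6): 117 XOR 6 = 115
After XOR-ing pile 6 (size 53): 115 XOR 53 = 70
The Nim-value of this position is 70.

70


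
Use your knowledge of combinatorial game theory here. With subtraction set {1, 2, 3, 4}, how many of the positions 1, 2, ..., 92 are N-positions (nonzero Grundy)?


Subtraction set S = {1, 2, 3, 4}, so G(n) = n mod 5.
G(n) = 0 when n is a multiple of 5.
Multiples of 5 in [1, 92]: 18
N-positions (nonzero Grundy) = 92 - 18 = 74

74


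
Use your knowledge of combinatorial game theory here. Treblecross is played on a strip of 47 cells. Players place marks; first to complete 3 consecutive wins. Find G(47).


Treblecross: place X on empty cells; 3-in-a-row wins.
Playing within two cells of an existing X lets the opponent win at once, so sensible play treats the cells i-2..i+2 around each X as dead. The player left with no safe cell loses, so this is a normal-play take-away game on strips of safe cells.
Placing X at cell i (0-indexed) of a strip of k safe cells leaves independent strips of sizes max(0, i-2) and max(0, k-i-3). Hence G(k) = mex{ G(max(0,i-2)) XOR G(max(0,k-i-3)) : 0 <= i < k }, with G(0) = 0.
G(1): splits (0,0):0^0=0 -> mex({0}) = 1
G(2): splits (0,0):0^0=0 -> mex({0}) = 1
G(3): splits (0,0):0^0=0 -> mex({0}) = 1
G(4): splits (0,1):0^1=1 (0,0):0^0=0 -> mex({0, 1}) = 2
G(5): splits (0,2):0^1=1 (0,1):0^1=1 (0,0):0^0=0 -> mex({0, 1}) = 2
G(6) = mex({1}) = 0
G(7) = mex({0, 1, 2}) = 3
G(8) = mex({0, 1, 2}) = 3
G(9) = mex({0, 2}) = 1
G(10) = mex({0, 2, 3}) = 1
G(11) = mex({0, 3}) = 1
G(12) = mex({1, 3}) = 0
G(13) = mex({0, 1, 2, 3}) = 4
G(14) = mex({0, 1, 2}) = 3
G(15) = mex({0, 1, 2}) = 3
G(16) = mex({0, 1, 2, 4}) = 3
G(17) = mex({0, 1, 3, 4}) = 2
G(18) = mex({0, 1, 3, 4}) = 2
G(19) = mex({0, 1, 3, 5}) = 2
G(20) = mex({0, 1, 2, 3, 5}) = 4
G(21) = mex({0, 1, 2, 3, 5}) = 4
G(22) = mex({1, 2, 6}) = 0
G(23) = mex({0, 1, 2, 3, 4, 6}) = 5
G(24) = mex({0, 1, 2, 3, 4}) = 5
G(25) = mex({0, 1, 3, 4, 7}) = 2
G(26) = mex({0, 1, 3, 4, 5, 7}) = 2
G(27) = mex({0, 1, 3, 5}) = 2
G(28) = mex({0, 1, 2, 5}) = 3
G(29) = mex({0, 1, 2, 4, 5, 6}) = 3
G(30) = mex({1, 2, 4, 6}) = 0
G(31) = mex({0, 1, 2, 3, 4, 6}) = 5
G(32) = mex({1, 2, 3, 4, 7}) = 0
G(33) = mex({0, 3, 7}) = 1
G(34) = mex({0, 2, 3, 5, 7}) = 1
G(35) = mex({0, 2, 3, 5, 6}) = 1
G(36) = mex({0, 1, 2, 5, 6}) = 3
G(37) = mex({0, 1, 2, 4, 5, 6}) = 3
G(38) = mex({0, 1, 2, 4}) = 3
G(39) = mex({0, 1, 2, 3, 4, 7}) = 5
G(40) = mex({0, 1, 2, 3, 4, 5, 7}) = 6
G(41) = mex({0, 1, 2, 3, 5, 7}) = 4
G(42) = mex({0, 1, 2, 3, 5, 6, 7}) = 4
G(43) = mex({0, 2, 3, 5, 6}) = 1
G(44) = mex({1, 2, 3, 4, 5, 6}) = 0
G(45) = mex({0, 1, 2, 3, 4, 6, 7}) = 5
G(46) = mex({0, 1, 2, 3, 4, 7}) = 5
G(47) = mex({0, 1, 2, 3, 4, 5, 7}) = 6
Therefore G(47) = 6.

6


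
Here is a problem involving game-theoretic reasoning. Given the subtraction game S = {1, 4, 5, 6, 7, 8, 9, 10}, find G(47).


The subtraction set is S = {1, 4, 5, 6, 7, 8, 9, 10}.
G(k) = mex{ G(k - s) : s in S, s <= k }. We compute iteratively: G(0) = 0.
G(1) = mex({0}) = 1
G(2) = mex({1}) = 0
G(3) = mex({0}) = 1
G(4) = mex({0, 1}) = 2
G(5) = mex({0, 1, 2}) = 3
G(6) = mex({0, 1, 3}) = 2
G(7) = mex({0, 1, 2}) = 3
G(8) = mex({0, 1, 2, 3}) = 4
G(9) = mex({0, 1, 2, 3, 4}) = 5
G(10) = mex({0, 1, 2, 3, 5}) = 4
G(11) = mex({0, 1, 2, 3, 4}) = 5
G(12) = mex({0, 1, 2, 3, 4, 5}) = 6
G(13) = mex({1, 2, 3, 4, 5, 6}) = 0
G(14) = mex({0, 2, 3, 4, 5}) = 1
G(15) = mex({1, 2, 3, 4, 5}) = 0
G(16) = mex({0, 2, 3, 4, 5, 6}) = 1
G(17) = mex({0, 1, 3, 4, 5, 6}) = 2
G(18) = mex({0, 1, 2, 4, 5, 6}) = 3
G(19) = mex({0, 1, 3, 4, 5, 6}) = 2
G(20) = mex({0, 1, 2, 4, 5, 6}) = 3
G(21) = mex({0, 1, 2, 3, 5, 6}) = 4
G(22) = mex({0, 1, 2, 3, 4, 6}) = 5
Observe that G(13)..G(22) = 0, 1, 0, 1, 2, 3, 2, 3, 4, 5 repeats G(0)..G(9) = 0, 1, 0, 1, 2, 3, 2, 3, 4, 5.
For k >= max(S) = 10, G(k) is determined by the previous 10 values G(k-10)..G(k-1); a window of 10 consecutive values has recurred shifted by 13, so by induction G(k + 13) = G(k) for all k >= 0: the sequence is periodic from the start with period 13.
One period: G(0..12) = 0, 1, 0, 1, 2, 3, 2, 3, 4, 5, 4, 5, 6.
47 mod 13 = 8, so G(47) = G(8) = 4.

4


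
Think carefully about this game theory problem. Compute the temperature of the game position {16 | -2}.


The game is {16 | -2}, a switch {a | b} with numbers a > b.
Cooling {a | b} by t gives {a - t | b + t}, which stops being hot when a - t = b + t, i.e. at t = (a - b)/2. So the temperature of a switch is (a - b)/2.
Temperature = (Left option - Right option) / 2
= (16 - (-2)) / 2
= 18 / 2
= 9

9


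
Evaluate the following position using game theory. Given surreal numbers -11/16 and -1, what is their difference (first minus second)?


x = -11/16, y = -1
Converting to common denominator: 16
x = -11/16, y = -16/16
x - y = -11/16 - -1 = 5/16

5/16


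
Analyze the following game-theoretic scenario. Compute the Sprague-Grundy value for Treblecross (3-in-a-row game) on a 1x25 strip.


Treblecross: place X on empty cells; 3-in-a-row wins.
Playing within two cells of an existing X lets the opponent win at once, so sensible play treats the cells i-2..i+2 around each X as dead. The player left with no safe cell loses, so this is a normal-play take-away game on strips of safe cells.
Placing X at cell i (0-indexed) of a strip of k safe cells leaves independent strips of sizes max(0, i-2) and max(0, k-i-3). Hence G(k) = mex{ G(max(0,i-2)) XOR G(max(0,k-i-3)) : 0 <= i < k }, with G(0) = 0.
G(1): splits (0,0):0^0=0 -> mex({0}) = 1
G(2): splits (0,0):0^0=0 -> mex({0}) = 1
G(3): splits (0,0):0^0=0 -> mex({0}) = 1
G(4): splits (0,1):0^1=1 (0,0):0^0=0 -> mex({0, 1}) = 2
G(5): splits (0,2):0^1=1 (0,1):0^1=1 (0,0):0^0=0 -> mex({0, 1}) = 2
G(6) = mex({1}) = 0
G(7) = mex({0, 1, 2}) = 3
G(8) = mex({0, 1, 2}) = 3
G(9) = mex({0, 2}) = 1
G(10) = mex({0, 2, 3}) = 1
G(11) = mex({0, 3}) = 1
G(12) = mex({1, 3}) = 0
G(13) = mex({0, 1, 2, 3}) = 4
G(14) = mex({0, 1, 2}) = 3
G(15) = mex({0, 1, 2}) = 3
G(16) = mex({0, 1, 2, 4}) = 3
G(17) = mex({0, 1, 3, 4}) = 2
G(18) = mex({0, 1, 3, 4}) = 2
G(19) = mex({0, 1, 3, 5}) = 2
G(20) = mex({0, 1, 2, 3, 5}) = 4
G(21) = mex({0, 1, 2, 3, 5}) = 4
G(22) = mex({1, 2, 6}) = 0
G(23) = mex({0, 1, 2, 3, 4, 6}) = 5
G(24) = mex({0, 1, 2, 3, 4}) = 5
G(25) = mex({0, 1, 3, 4, 7}) = 2
Therefore G(25) = 2.

2


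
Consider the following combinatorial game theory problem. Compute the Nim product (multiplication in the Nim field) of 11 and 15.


Nim multiplication is bilinear over XOR: (u XOR v) * w = (u*w) XOR (v*w).
So we split each operand into its bit components and XOR the pairwise Nim products.
11 = 1 + 2 + 8 (as XOR of powers of 2).
15 = 1 + 2 + 4 + 8 (as XOR of powers of 2).
Using the standard Nim-product table on single bits:
  2*2 = 3,   2*4 = 8,   2*8 = 12,
  4*4 = 6,   4*8 = 11,  8*8 = 13,
and  1*x = x (identity), k*l = l*k (commutative).
Pairwise Nim products:
  1 * 1 = 1
  1 * 2 = 2
  1 * 4 = 4
  1 * 8 = 8
  2 * 1 = 2
  2 * 2 = 3
  2 * 4 = 8
  2 * 8 = 12
  8 * 1 = 8
  8 * 2 = 12
  8 * 4 = 11
  8 * 8 = 13
XOR them: 1 XOR 2 XOR 4 XOR 8 XOR 2 XOR 3 XOR 8 XOR 12 XOR 8 XOR 12 XOR 11 XOR 13 = 8.
Result: 11 * 15 = 8 (in Nim).

8


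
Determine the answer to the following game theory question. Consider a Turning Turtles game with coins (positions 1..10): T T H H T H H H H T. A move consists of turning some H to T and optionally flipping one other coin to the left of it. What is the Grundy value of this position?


Coins: T T H H T H H H H T
Key fact: a single head at position k behaves exactly like a Nim heap of size k (turning it to T and optionally flipping a coin at j < k corresponds to moving the heap from k to j, or to 0), and heads combine as a disjunctive sum (two heads at the same place would cancel, matching j XOR j = 0). So the Nim-value is the XOR of the 1-indexed positions of the heads.
Face-up positions (1-indexed): [3, 4, 6, 7, 8, 9]
XOR 0 with 3: 0 XOR 3 = 3
XOR 3 with 4: 3 XOR 4 = 7
XOR 7 with 6: 7 XOR 6 = 1
XOR 1 with 7: 1 XOR 7 = 6
XOR 6 with 8: 6 XOR 8 = 14
XOR 14 with 9: 14 XOR 9 = 7
Nim-value = 7

7


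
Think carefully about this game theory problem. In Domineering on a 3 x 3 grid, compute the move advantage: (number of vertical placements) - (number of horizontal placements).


Board is 3 x 3 (rows x cols).
Left (vertical) placements: (rows-1) * cols = 2 * 3 = 6
Right (horizontal) placements: rows * (cols-1) = 3 * 2 = 6
Advantage = Left - Right = 6 - 6 = 0

0


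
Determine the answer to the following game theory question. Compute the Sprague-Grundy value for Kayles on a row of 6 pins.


Kayles: a move removes 1 or 2 adjacent pins from a contiguous row.
Removing pins from a row of k leaves two independent rows (a, b) with a + b = k - 1 (one pin) or a + b = k - 2 (two pins); an end removal gives a = 0.
By Sprague-Grundy, G(k) = mex{ G(a) XOR G(b) } over all these splits. G(0) = 0.
G(1): splits (0,0):0^0=0 -> mex({0}) = 1
G(2): splits (0,1):0^1=1 (0,0):0^0=0 -> mex({0, 1}) = 2
G(3): splits (0,2):0^2=2 (1,1):1^1=0 (0,1):0^1=1 -> mex({0, 1, 2}) = 3
G(4): splits (0,3):0^3=3 (1,2):1^2=3 (0,2):0^2=2 (1,1):1^1=0 -> mex({0, 2, 3}) = 1
G(5): splits (0,4):0^1=1 (1,3):1^3=2 (2,2):2^2=0 (0,3):0^3=3 (1,2):1^2=3 -> mex({0, 1, 2, 3}) = 4
G(6) = mex({0, 1, 2, 4}) = 3
Therefore G(6) = 3.

3


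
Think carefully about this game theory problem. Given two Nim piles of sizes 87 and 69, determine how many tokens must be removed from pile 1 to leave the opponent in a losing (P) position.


Piles: 87 and 69
Current XOR: 87 XOR 69 = 18 (non-zero, so this is an N-position).
To make the XOR zero, we need to find a move that balances the piles.
For pile 1 (size 87): target = 87 XOR 18 = 69
We reduce pile 1 from 87 to 69.
Tokens removed: 87 - 69 = 18
Verification: 69 XOR 69 = 0

18


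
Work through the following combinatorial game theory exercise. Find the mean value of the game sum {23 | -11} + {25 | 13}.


G1 = {23 | -11}, G2 = {25 | 13}
Each is a switch {a | b} with numbers a > b; its mean value is (a + b)/2, and mean value is additive over game sums: m(G1 + G2) = m(G1) + m(G2).
Mean of G1 = (23 + (-11))/2 = 12/2 = 6
Mean of G2 = (25 + (13))/2 = 38/2 = 19
Mean of G1 + G2 = 6 + 19 = 25

25


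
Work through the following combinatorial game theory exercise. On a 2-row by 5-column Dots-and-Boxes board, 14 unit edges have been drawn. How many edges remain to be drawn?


Grid: 2 x 5 boxes, i.e. 3 rows and 6 columns of dots.
Horizontal edges: (rows + 1) * cols = 3 * 5 = 15
Vertical edges: rows * (cols + 1) = 2 * 6 = 12
Total edges: 15 + 12 = 27
Edges drawn: 14
Remaining: 27 - 14 = 13

13


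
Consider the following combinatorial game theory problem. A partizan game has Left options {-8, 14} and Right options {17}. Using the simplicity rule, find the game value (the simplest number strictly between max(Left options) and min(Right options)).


Left options: {-8, 14}, max = 14
Right options: {17}, min = 17
All options are numbers and max(Left) < min(Right), so by the simplicity theorem the value is the simplest (earliest-born) number strictly between 14 and 17.
Integers 15 through 16 all lie strictly between 14 and 17.
Among integers, the simplest (lowest birthday = smallest |n|; 0 is born on day 0, +-n on day n) is 15.
No non-integer in the interval can be simpler: if x is a non-integer in the interval, then floor(x) or ceil(x) also lies in the interval (the interval contains an integer), and both are proper prefixes of x's sign expansion, i.e. born earlier. So the game value is 15.
Game value = 15

15


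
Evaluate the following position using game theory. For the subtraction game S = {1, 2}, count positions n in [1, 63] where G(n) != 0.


Subtraction set S = {1, 2}, so G(n) = n mod 3.
G(n) = 0 when n is a multiple of 3.
Multiples of 3 in [1, 63]: 21
N-positions (nonzero Grundy) = 63 - 21 = 42

42


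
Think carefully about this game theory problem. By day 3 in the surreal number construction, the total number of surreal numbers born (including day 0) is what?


Day 0: {|} = 0 is born. Count = 1.
Day n: the number of surreal numbers born by day n is 2^(n+1) - 1.
By day 0: 2^1 - 1 = 1
By day 1: 2^2 - 1 = 3
By day 2: 2^3 - 1 = 7
By day 3: 2^4 - 1 = 15
By day 3: 15 surreal numbers.

15


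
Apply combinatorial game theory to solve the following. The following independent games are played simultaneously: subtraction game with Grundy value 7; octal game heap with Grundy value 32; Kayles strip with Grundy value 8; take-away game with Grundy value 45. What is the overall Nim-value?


By the Sprague-Grundy theorem, the Grundy value of a sum of games is the XOR of individual Grundy values.
subtraction game: Grundy value = 7. Running XOR: 0 XOR 7 = 7
octal game heap: Grundy value = 32. Running XOR: 7 XOR 32 = 39
Kayles strip: Grundy value = 8. Running XOR: 39 XOR 8 = 47
take-away game: Grundy value = 45. Running XOR: 47 XOR 45 = 2
The combined Grundy value is 2.

2


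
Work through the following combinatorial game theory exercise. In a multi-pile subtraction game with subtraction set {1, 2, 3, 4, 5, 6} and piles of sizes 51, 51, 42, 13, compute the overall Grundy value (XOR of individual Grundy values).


Subtraction set: {1, 2, 3, 4, 5, 6}
For this subtraction set, G(n) = n mod 7 (period = max + 1 = 7).
Pile 1 (size 51): G(51) = 51 mod 7 = 2
Pile 2 (size 51): G(51) = 51 mod 7 = 2
Pile 3 (size 42): G(42) = 42 mod 7 = 0
Pile 4 (size 13): G(13) = 13 mod 7 = 6
Total Grundy value = XOR of all: 2 XOR 2 XOR 0 XOR 6 = 6

6


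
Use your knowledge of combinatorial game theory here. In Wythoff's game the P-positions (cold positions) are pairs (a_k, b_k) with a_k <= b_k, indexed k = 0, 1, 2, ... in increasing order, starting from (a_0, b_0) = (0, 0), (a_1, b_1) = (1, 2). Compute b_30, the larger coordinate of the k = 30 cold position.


By Wythoff's theorem, a_k = floor(k * phi) and b_k = floor(k * phi^2) = a_k + k, where phi = (1 + sqrt(5))/2 is the golden ratio.
phi = (1 + sqrt(5))/2 = 1.618034
phi^2 = phi + 1 = 2.618034
k = 30
k * phi^2 = 30 * 2.618034 = 78.541020
b_30 = floor(k * phi^2) = 78 (check: a_30 + k = 48 + 30 = 78)

78


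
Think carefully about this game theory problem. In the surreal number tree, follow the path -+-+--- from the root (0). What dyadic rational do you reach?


Sign expansion: -+-+---
Rule: track bounds (lo, hi), initially (-inf, +inf). On '+', the current value becomes lo and we move to the simplest number in (value, hi): value + 1 if hi = +inf, otherwise the midpoint (value + hi)/2. On '-', the current value becomes hi and we move to value - 1 if lo = -inf, otherwise the midpoint (lo + value)/2.
Start at 0.
Step 1: sign = -, move left. Bounds: (-inf, 0). Value = -1
Step 2: sign = +, move right. Bounds: (-1, 0). Value = -1/2
Step 3: sign = -, move left. Bounds: (-1, -1/2). Value = -3/4
Step 4: sign = +, move right. Bounds: (-3/4, -1/2). Value = -5/8
Step 5: sign = -, move left. Bounds: (-3/4, -5/8). Value = -11/16
Step 6: sign = -, move left. Bounds: (-3/4, -11/16). Value = -23/32
Step 7: sign = -, move left. Bounds: (-3/4, -23/32). Value = -47/64
The surreal number with sign expansion -+-+--- is -47/64.

-47/64


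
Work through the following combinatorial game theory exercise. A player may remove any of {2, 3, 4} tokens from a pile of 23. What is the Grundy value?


The subtraction set is S = {2, 3, 4}.
G(k) = mex{ G(k - s) : s in S, s <= k }. We compute iteratively: G(0) = 0.
G(1) = mex({}) = 0
G(2) = mex({0}) = 1
G(3) = mex({0}) = 1
G(4) = mex({0, 1}) = 2
G(5) = mex({0, 1}) = 2
G(6) = mex({1, 2}) = 0
G(7) = mex({1, 2}) = 0
G(8) = mex({0, 2}) = 1
G(9) = mex({0, 2}) = 1
Observe that G(6)..G(9) = 0, 0, 1, 1 repeats G(0)..G(3) = 0, 0, 1, 1.
For k >= max(S) = 4, G(k) is determined by the previous 4 values G(k-4)..G(k-1); a window of 4 consecutive values has recurred shifted by 6, so by induction G(k + 6) = G(k) for all k >= 0: the sequence is periodic from the start with period 6.
One period: G(0..5) = 0, 0, 1, 1, 2, 2.
23 mod 6 = 5, so G(23) = G(5) = 2.

2


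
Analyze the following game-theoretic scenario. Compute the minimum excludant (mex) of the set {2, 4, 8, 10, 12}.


Set = {2, 4, 8, 10, 12}
0 is NOT in the set. This is the mex.
mex = 0

0


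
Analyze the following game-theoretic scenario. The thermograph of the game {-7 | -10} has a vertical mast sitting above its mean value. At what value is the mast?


Game = {-7 | -10}, a switch {a | b} with numbers a > b.
Its thermograph has left wall a - t and right wall b + t, which meet at t = (a - b)/2, where both equal (a + b)/2. So the mast (mean value) is at (a + b)/2.
Mean = (-7 + (-10))/2 = -17/2 = -17/2

-17/2


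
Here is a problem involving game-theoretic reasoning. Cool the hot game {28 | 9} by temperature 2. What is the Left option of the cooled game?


Original game: {28 | 9} (a switch {a | b} with a > b).
Cooling by t (for t below the temperature (a - b)/2 = 19/2) taxes each move by t: {a | b} cooled by t is {a - t | b + t}.
Cooling amount: t = 2
Cooled Left option: 28 - 2 = 26
Cooled Right option: 9 + 2 = 11
Cooled game: {26 | 11}
Left option = 26

26


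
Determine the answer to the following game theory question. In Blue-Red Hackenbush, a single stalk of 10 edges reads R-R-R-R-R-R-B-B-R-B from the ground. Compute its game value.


Edges (from ground): R-R-R-R-R-R-B-B-R-B
By Berlekamp's sign-expansion rule, a Blue-Red Hackenbush stalk has the value of the surreal number whose sign sequence is the edge sequence with B -> + and R -> -.
Sign sequence: ------++-+
Trace the sign expansion in the surreal number tree, starting from 0:
Edge 1: R (sign -) -> bounds (-inf, 0), value = -1
Edge 2: R (sign -) -> bounds (-inf, -1), value = -2
Edge 3: R (sign -) -> bounds (-inf, -2), value = -3
Edge 4: R (sign -) -> bounds (-inf, -3), value = -4
Edge 5: R (sign -) -> bounds (-inf, -4), value = -5
Edge 6: R (sign -) -> bounds (-inf, -5), value = -6
Edge 7: B (sign +) -> bounds (-6, -5), value = -11/2
Edge 8: B (sign +) -> bounds (-11/2, -5), value = -21/4
Edge 9: R (sign -) -> bounds (-11/2, -21/4), value = -43/8
Edge 10: B (sign +) -> bounds (-43/8, -21/4), value = -85/16
Game value = -85/16

-85/16


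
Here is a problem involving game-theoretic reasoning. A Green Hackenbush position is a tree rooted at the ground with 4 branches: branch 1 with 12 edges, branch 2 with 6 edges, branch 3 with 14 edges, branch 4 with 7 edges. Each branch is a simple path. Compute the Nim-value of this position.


The tree has 4 branches from the ground vertex.
In Green Hackenbush, the Nim-value of a simple path of length k is k.
Branch 1: length 12, Nim-value = 12
Branch 2: length 6, Nim-value = 6
Branch 3: length 14, Nim-value = 14
Branch 4: length 7, Nim-value = 7
Total Nim-value = XOR of all branch values:
0 XOR 12 = 12
12 XOR 6 = 10
10 XOR 14 = 4
4 XOR 7 = 3
Nim-value of the tree = 3

3


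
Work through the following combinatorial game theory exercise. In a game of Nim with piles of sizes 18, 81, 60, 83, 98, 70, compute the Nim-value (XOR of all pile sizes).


We need the XOR (exclusive or) of all pile sizes.
After XOR-ing pile 1 (size 18): 0 XOR 18 = 18
After XOR-ing pile 2 (size 81): 18 XOR 81 = 67
After XOR-ing pile 3 (size 60): 67 XOR 60 = 127
After XOR-ing pile 4 (size 83): 127 XOR 83 = 44
After XOR-ing pile 5 (size 98): 44 XOR 98 = 78
After XOR-ing pile 6 (size 70): 78 XOR 70 = 8
The Nim-value of this position is 8.

8


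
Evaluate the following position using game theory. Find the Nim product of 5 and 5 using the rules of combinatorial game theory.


Nim multiplication is bilinear over XOR: (u XOR v) * w = (u*w) XOR (v*w).
So we split each operand into its bit components and XOR the pairwise Nim products.
5 = 1 + 4 (as XOR of powers of 2).
5 = 1 + 4 (as XOR of powers of 2).
Using the standard Nim-product table on single bits:
  2*2 = 3,   2*4 = 8,   2*8 = 12,
  4*4 = 6,   4*8 = 11,  8*8 = 13,
and  1*x = x (identity), k*l = l*k (commutative).
Pairwise Nim products:
  1 * 1 = 1
  1 * 4 = 4
  4 * 1 = 4
  4 * 4 = 6
XOR them: 1 XOR 4 XOR 4 XOR 6 = 7.
Result: 5 * 5 = 7 (in Nim).

7


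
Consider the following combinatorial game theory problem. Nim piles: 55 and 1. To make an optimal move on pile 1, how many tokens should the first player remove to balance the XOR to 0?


Piles: 55 and 1
Current XOR: 55 XOR 1 = 54 (non-zero, so this is an N-position).
To make the XOR zero, we need to find a move that balances the piles.
For pile 1 (size 55): target = 55 XOR 54 = 1
We reduce pile 1 from 55 to 1.
Tokens removed: 55 - 1 = 54
Verification: 1 XOR 1 = 0

54


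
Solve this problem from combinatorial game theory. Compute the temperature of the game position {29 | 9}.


The game is {29 | 9}, a switch {a | b} with numbers a > b.
Cooling {a | b} by t gives {a - t | b + t}, which stops being hot when a - t = b + t, i.e. at t = (a - b)/2. So the temperature of a switch is (a - b)/2.
Temperature = (Left option - Right option) / 2
= (29 - (9)) / 2
= 20 / 2
= 10

10


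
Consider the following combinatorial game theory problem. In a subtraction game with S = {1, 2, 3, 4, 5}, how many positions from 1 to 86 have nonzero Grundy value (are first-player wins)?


Subtraction set S = {1, 2, 3, 4, 5}, so G(n) = n mod 6.
G(n) = 0 when n is a multiple of 6.
Multiples of 6 in [1, 86]: 14
N-positions (nonzero Grundy) = 86 - 14 = 72

72


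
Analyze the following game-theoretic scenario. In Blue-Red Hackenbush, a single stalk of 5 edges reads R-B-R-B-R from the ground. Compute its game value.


Edges (from ground): R-B-R-B-R
By Berlekamp's sign-expansion rule, a Blue-Red Hackenbush stalk has the value of the surreal number whose sign sequence is the edge sequence with B -> + and R -> -.
Sign sequence: -+-+-
Trace the sign expansion in the surreal number tree, starting from 0:
Edge 1: R (sign -) -> bounds (-inf, 0), value = -1
Edge 2: B (sign +) -> bounds (-1, 0), value = -1/2
Edge 3: R (sign -) -> bounds (-1, -1/2), value = -3/4
Edge 4: B (sign +) -> bounds (-3/4, -1/2), value = -5/8
Edge 5: R (sign -) -> bounds (-3/4, -5/8), value = -11/16
Game value = -11/16

-11/16


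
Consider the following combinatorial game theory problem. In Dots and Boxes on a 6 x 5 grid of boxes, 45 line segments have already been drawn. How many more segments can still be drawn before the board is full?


Grid: 6 x 5 boxes, i.e. 7 rows and 6 columns of dots.
Horizontal edges: (rows + 1) * cols = 7 * 5 = 35
Vertical edges: rows * (cols + 1) = 6 * 6 = 36
Total edges: 35 + 36 = 71
Edges drawn: 45
Remaining: 71 - 45 = 26

26


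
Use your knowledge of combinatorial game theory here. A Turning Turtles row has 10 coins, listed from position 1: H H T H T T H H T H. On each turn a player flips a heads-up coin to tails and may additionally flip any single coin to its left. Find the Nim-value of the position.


Coins: H H T H T T H H T H
Key fact: a single head at position k behaves exactly like a Nim heap of size k (turning it to T and optionally flipping a coin at j < k corresponds to moving the heap from k to j, or to 0), and heads combine as a disjunctive sum (two heads at the same place would cancel, matching j XOR j = 0). So the Nim-value is the XOR of the 1-indexed positions of the heads.
Face-up positions (1-indexed): [1, 2, 4, 7, 8, 10]
XOR 0 with 1: 0 XOR 1 = 1
XOR 1 with 2: 1 XOR 2 = 3
XOR 3 with 4: 3 XOR 4 = 7
XOR 7 with 7: 7 XOR 7 = 0
XOR 0 with 8: 0 XOR 8 = 8
XOR 8 with 10: 8 XOR 10 = 2
Nim-value = 2

2


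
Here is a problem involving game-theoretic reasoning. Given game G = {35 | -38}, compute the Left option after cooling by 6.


Original game: {35 | -38} (a switch {a | b} with a > b).
Cooling by t (for t below the temperature (a - b)/2 = 73/2) taxes each move by t: {a | b} cooled by t is {a - t | b + t}.
Cooling amount: t = 6
Cooled Left option: 35 - 6 = 29
Cooled Right option: -38 + 6 = -32
Cooled game: {29 | -32}
Left option = 29

29


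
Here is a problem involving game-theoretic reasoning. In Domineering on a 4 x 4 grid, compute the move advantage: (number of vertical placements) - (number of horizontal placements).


Board is 4 x 4 (rows x cols).
Left (vertical) placements: (rows-1) * cols = 3 * 4 = 12
Right (horizontal) placements: rows * (cols-1) = 4 * 3 = 12
Advantage = Left - Right = 12 - 12 = 0

0


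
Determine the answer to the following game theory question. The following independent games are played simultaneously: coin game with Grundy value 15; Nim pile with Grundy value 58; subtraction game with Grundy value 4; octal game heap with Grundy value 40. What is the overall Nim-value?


By the Sprague-Grundy theorem, the Grundy value of a sum of games is the XOR of individual Grundy values.
coin game: Grundy value = 15. Running XOR: 0 XOR 15 = 15
Nim pile: Grundy value = 58. Running XOR: 15 XOR 58 = 53
subtraction game: Grundy value = 4. Running XOR: 53 XOR 4 = 49
octal game heap: Grundy value = 40. Running XOR: 49 XOR 40 = 25
The combined Grundy value is 25.

25


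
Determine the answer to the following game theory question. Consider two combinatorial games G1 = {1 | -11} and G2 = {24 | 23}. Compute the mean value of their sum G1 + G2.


G1 = {1 | -11}, G2 = {24 | 23}
Each is a switch {a | b} with numbers a > b; its mean value is (a + b)/2, and mean value is additive over game sums: m(G1 + G2) = m(G1) + m(G2).
Mean of G1 = (1 + (-11))/2 = -10/2 = -5
Mean of G2 = (24 + (23))/2 = 47/2 = 47/2
Mean of G1 + G2 = -5 + 47/2 = 37/2

37/2


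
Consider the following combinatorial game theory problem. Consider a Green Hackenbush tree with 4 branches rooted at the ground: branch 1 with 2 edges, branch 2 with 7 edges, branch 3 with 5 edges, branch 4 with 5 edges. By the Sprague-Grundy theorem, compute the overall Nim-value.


The tree has 4 branches from the ground vertex.
In Green Hackenbush, the Nim-value of a simple path of length k is k.
Branch 1: length 2, Nim-value = 2
Branch 2: length 7, Nim-value = 7
Branch 3: length 5, Nim-value = 5
Branch 4: length 5, Nim-value = 5
Total Nim-value = XOR of all branch values:
0 XOR 2 = 2
2 XOR 7 = 5
5 XOR 5 = 0
0 XOR 5 = 5
Nim-value of the tree = 5

5


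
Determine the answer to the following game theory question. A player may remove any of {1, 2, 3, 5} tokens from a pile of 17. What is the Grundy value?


The subtraction set is S = {1, 2, 3, 5}.
G(k) = mex{ G(k - s) : s in S, s <= k }. We compute iteratively: G(0) = 0.
G(1) = mex({0}) = 1
G(2) = mex({0, 1}) = 2
G(3) = mex({0, 1, 2}) = 3
G(4) = mex({1, 2, 3}) = 0
G(5) = mex({0, 2, 3}) = 1
G(6) = mex({0, 1, 3}) = 2
G(7) = mex({0, 1, 2}) = 3
G(8) = mex({1, 2, 3}) = 0
Observe that G(4)..G(8) = 0, 1, 2, 3, 0 repeats G(0)..G(4) = 0, 1, 2, 3, 0.
For k >= max(S) = 5, G(k) is determined by the previous 5 values G(k-5)..G(k-1); a window of 5 consecutive values has recurred shifted by 4, so by induction G(k + 4) = G(k) for all k >= 0: the sequence is periodic from the start with period 4.
One period: G(0..3) = 0, 1, 2, 3.
17 mod 4 = 1, so G(17) = G(1) = 1.

1


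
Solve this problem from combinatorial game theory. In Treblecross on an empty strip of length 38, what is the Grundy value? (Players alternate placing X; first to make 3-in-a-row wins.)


Treblecross: place X on empty cells; 3-in-a-row wins.
Playing within two cells of an existing X lets the opponent win at once, so sensible play treats the cells i-2..i+2 around each X as dead. The player left with no safe cell loses, so this is a normal-play take-away game on strips of safe cells.
Placing X at cell i (0-indexed) of a strip of k safe cells leaves independent strips of sizes max(0, i-2) and max(0, k-i-3). Hence G(k) = mex{ G(max(0,i-2)) XOR G(max(0,k-i-3)) : 0 <= i < k }, with G(0) = 0.
G(1): splits (0,0):0^0=0 -> mex({0}) = 1
G(2): splits (0,0):0^0=0 -> mex({0}) = 1
G(3): splits (0,0):0^0=0 -> mex({0}) = 1
G(4): splits (0,1):0^1=1 (0,0):0^0=0 -> mex({0, 1}) = 2
G(5): splits (0,2):0^1=1 (0,1):0^1=1 (0,0):0^0=0 -> mex({0, 1}) = 2
G(6) = mex({1}) = 0
G(7) = mex({0, 1, 2}) = 3
G(8) = mex({0, 1, 2}) = 3
G(9) = mex({0, 2}) = 1
G(10) = mex({0, 2, 3}) = 1
G(11) = mex({0, 3}) = 1
G(12) = mex({1, 3}) = 0
G(13) = mex({0, 1, 2, 3}) = 4
G(14) = mex({0, 1, 2}) = 3
G(15) = mex({0, 1, 2}) = 3
G(16) = mex({0, 1, 2, 4}) = 3
G(17) = mex({0, 1, 3, 4}) = 2
G(18) = mex({0, 1, 3, 4}) = 2
G(19) = mex({0, 1, 3, 5}) = 2
G(20) = mex({0, 1, 2, 3, 5}) = 4
G(21) = mex({0, 1, 2, 3, 5}) = 4
G(22) = mex({1, 2, 6}) = 0
G(23) = mex({0, 1, 2, 3, 4, 6}) = 5
G(24) = mex({0, 1, 2, 3, 4}) = 5
G(25) = mex({0, 1, 3, 4, 7}) = 2
G(26) = mex({0, 1, 3, 4, 5, 7}) = 2
G(27) = mex({0, 1, 3, 5}) = 2
G(28) = mex({0, 1, 2, 5}) = 3
G(29) = mex({0, 1, 2, 4, 5, 6}) = 3
G(30) = mex({1, 2, 4, 6}) = 0
G(31) = mex({0, 1, 2, 3, 4, 6}) = 5
G(32) = mex({1, 2, 3, 4, 7}) = 0
G(33) = mex({0, 3, 7}) = 1
G(34) = mex({0, 2, 3, 5, 7}) = 1
G(35) = mex({0, 2, 3, 5, 6}) = 1
G(36) = mex({0, 1, 2, 5, 6}) = 3
G(37) = mex({0, 1, 2, 4, 5, 6}) = 3
G(38) = mex({0, 1, 2, 4}) = 3
Therefore G(38) = 3.

3
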